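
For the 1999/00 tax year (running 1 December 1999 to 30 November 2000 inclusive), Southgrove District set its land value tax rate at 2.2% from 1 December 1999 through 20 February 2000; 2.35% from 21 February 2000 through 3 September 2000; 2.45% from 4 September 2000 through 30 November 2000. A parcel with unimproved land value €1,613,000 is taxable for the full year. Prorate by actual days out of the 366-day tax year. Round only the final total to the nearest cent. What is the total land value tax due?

1 December 1999 – 20 February 2000: 82 days at 2.2% → €1,613,000 × 2.2% × 82/366 = €7,950.4153
21 February – 3 September 2000: 196 days at 2.35% → €1,613,000 × 2.35% × 196/366 = €20,299.1202
4 September – 30 November 2000: 88 days at 2.45% → €1,613,000 × 2.45% × 88/366 = €9,501.7158
Total = €37,751.2514

€37,751.25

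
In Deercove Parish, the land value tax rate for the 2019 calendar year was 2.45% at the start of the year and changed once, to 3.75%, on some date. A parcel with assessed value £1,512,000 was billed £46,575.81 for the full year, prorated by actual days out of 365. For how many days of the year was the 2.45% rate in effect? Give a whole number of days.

Let d = days at the first rate; then 365 − d days at the second rate.
£1,512,000 × [2.45%·d + 3.75%·(365−d)] / 365 = £46,575.81
Solving gives d = 188, so the new rate took effect on 8 Jul 2019.

188 days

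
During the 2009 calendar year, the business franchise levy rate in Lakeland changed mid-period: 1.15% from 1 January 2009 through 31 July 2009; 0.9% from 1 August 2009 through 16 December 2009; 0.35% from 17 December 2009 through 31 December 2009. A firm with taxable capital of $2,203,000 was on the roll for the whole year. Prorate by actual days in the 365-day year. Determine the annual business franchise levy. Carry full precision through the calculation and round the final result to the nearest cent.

$22,527.94

1 January – 31 July 2009: 212 days at 1.15% → $2,203,000 × 1.15% × 212/365 = $14,714.8329
1 August – 16 December 2009: 138 days at 0.9% → $2,203,000 × 0.9% × 138/365 = $7,496.2356
17 December – 31 December 2009: 15 days at 0.35% → $2,203,000 × 0.35% × 15/365 = $316.8699
Total = $22,527.9384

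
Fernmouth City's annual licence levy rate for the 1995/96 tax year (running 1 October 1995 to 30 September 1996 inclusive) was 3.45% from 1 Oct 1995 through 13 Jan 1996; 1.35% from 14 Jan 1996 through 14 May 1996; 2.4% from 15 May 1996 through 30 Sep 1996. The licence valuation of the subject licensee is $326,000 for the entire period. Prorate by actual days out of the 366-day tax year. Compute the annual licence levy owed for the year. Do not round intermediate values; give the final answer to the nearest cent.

$7,665.01

1 Oct 1995 – 13 Jan 1996: 105 days at 3.45% → $326,000 × 3.45% × 105/366 = $3,226.5984
14 Jan – 14 May 1996: 122 days at 1.35% → $326,000 × 1.35% × 122/366 = $1,467.0000
15 May – 30 Sep 1996: 139 days at 2.4% → $326,000 × 2.4% × 139/366 = $2,971.4098
Total = $7,665.0082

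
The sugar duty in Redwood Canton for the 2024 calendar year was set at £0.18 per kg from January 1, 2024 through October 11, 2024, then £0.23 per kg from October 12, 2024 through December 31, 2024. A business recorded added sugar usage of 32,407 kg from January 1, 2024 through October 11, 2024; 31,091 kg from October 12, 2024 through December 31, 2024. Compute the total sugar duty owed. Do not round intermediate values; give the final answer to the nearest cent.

January 1 – October 11, 2024: 32,407 kg at £0.18/kg → £5833.26
October 12 – December 31, 2024: 31,091 kg at £0.23/kg → £7150.93

£12984.19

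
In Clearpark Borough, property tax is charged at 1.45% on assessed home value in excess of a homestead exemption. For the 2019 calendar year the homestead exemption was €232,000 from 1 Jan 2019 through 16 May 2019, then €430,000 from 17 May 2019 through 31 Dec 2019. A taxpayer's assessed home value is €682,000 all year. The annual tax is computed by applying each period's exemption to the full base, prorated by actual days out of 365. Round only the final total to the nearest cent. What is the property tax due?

€4,723.74

1 Jan – 16 May 2019: 136 days, exemption €232,000 → (€682,000 − €232,000) × 1.45% × 136/365 = €2,431.2329
17 May – 31 Dec 2019: 229 days, exemption €430,000 → (€682,000 − €430,000) × 1.45% × 229/365 = €2,292.5096
Total = €4,723.7425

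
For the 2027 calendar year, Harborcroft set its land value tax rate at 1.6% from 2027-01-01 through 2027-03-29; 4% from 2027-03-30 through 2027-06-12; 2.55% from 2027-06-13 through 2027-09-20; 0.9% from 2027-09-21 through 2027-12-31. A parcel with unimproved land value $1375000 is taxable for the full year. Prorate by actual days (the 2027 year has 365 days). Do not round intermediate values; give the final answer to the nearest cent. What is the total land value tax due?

$29669.86

2027-01-01 to 2027-03-29: 88 days at 1.6% → $1375000 × 1.6% × 88/365 = $5304.1096
2027-03-30 to 2027-06-12: 75 days at 4% → $1375000 × 4% × 75/365 = $11301.3699
2027-06-13 to 2027-09-20: 100 days at 2.55% → $1375000 × 2.55% × 100/365 = $9606.1644
2027-09-21 to 2027-12-31: 102 days at 0.9% → $1375000 × 0.9% × 102/365 = $3458.2192
Total = $29669.8630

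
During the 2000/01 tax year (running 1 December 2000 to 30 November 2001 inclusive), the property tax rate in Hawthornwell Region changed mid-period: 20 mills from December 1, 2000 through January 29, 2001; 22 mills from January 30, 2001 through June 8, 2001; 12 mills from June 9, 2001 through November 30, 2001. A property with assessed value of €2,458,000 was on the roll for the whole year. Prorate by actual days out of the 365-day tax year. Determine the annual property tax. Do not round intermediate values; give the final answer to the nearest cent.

December 1, 2000 – January 29, 2001: 60 days at 20 mills → €2,458,000 × 2% × 60/365 = €8,081.0959
January 30 – June 8, 2001: 130 days at 22 mills → €2,458,000 × 2.2% × 130/365 = €19,259.9452
June 9 – November 30, 2001: 175 days at 12 mills → €2,458,000 × 1.2% × 175/365 = €14,141.9178
Total = €41,482.9589

€41,482.96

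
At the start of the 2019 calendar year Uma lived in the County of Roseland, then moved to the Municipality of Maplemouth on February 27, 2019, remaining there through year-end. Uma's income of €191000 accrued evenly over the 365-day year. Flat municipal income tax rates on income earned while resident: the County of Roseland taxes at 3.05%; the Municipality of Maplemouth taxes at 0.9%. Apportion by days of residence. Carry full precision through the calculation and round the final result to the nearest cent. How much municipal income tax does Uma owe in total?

€2360.29

The County of Roseland, January 1 – February 26, 2019: 57 days → €191000 × 3.05% × 57/365 = €909.7356
The Municipality of Maplemouth, February 27 – December 31, 2019: 308 days → €191000 × 0.9% × 308/365 = €1450.5534
Total = €2360.2890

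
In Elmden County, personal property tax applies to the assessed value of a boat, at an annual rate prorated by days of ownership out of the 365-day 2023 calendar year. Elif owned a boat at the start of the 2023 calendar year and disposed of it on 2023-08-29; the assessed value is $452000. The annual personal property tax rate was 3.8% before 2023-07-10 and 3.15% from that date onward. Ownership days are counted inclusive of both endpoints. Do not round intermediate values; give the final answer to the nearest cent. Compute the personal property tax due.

2023-01-01 to 2023-07-09: 190 days at 3.8% → $452000 × 3.8% × 190/365 = $8940.9315
2023-07-10 to 2023-08-29: 51 days at 3.15% → $452000 × 3.15% × 51/365 = $1989.4192
Total = $10930.3507

$10930.35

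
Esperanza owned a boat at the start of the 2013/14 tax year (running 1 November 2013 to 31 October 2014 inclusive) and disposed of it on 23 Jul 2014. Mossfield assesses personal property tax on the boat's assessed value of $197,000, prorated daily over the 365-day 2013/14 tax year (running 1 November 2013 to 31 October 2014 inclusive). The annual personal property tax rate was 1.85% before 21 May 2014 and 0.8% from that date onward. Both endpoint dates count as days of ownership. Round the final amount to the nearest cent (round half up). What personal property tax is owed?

1 Nov 2013 – 20 May 2014: 201 days at 1.85% → $197,000 × 1.85% × 201/365 = $2,006.9712
21 May – 23 Jul 2014: 64 days at 0.8% → $197,000 × 0.8% × 64/365 = $276.3397
Total = $2,283.3110

$2,283.31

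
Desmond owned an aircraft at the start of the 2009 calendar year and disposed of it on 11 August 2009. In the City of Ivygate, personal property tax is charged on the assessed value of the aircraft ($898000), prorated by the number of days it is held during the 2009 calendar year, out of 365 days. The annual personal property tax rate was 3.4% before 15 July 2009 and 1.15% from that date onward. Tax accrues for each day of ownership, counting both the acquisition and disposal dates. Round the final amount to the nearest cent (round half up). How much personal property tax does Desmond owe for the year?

$17103.82

1 January – 14 July 2009: 195 days at 3.4% → $898000 × 3.4% × 195/365 = $16311.6164
15 July – 11 August 2009: 28 days at 1.15% → $898000 × 1.15% × 28/365 = $792.2082
Total = $17103.8247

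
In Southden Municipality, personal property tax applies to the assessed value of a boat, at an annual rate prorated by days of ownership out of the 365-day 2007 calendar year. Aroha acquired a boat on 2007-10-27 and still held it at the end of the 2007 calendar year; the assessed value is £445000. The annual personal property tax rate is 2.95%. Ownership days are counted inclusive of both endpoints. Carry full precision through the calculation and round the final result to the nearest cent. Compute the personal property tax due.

Days held (2007-10-27 to 2007-12-31): 66 out of 365
Tax = £445000 × 2.95% × 66/365 = £2373.7397

£2373.74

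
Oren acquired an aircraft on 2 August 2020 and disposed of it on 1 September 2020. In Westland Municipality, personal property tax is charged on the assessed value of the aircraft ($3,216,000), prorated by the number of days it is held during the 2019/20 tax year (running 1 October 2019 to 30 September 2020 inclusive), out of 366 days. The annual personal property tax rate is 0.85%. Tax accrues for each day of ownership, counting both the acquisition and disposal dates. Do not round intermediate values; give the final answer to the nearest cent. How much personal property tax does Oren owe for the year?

Days held (2 August – 1 September 2020): 31 out of 366
Tax = $3,216,000 × 0.85% × 31/366 = $2,315.3443

$2,315.34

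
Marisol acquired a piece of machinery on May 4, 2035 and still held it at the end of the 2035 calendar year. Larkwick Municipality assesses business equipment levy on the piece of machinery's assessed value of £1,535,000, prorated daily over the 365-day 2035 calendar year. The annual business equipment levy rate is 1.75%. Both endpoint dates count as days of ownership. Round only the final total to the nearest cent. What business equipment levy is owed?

Days held (May 4 – December 31, 2035): 242 out of 365
Tax = £1,535,000 × 1.75% × 242/365 = £17,810.2055

£17,810.21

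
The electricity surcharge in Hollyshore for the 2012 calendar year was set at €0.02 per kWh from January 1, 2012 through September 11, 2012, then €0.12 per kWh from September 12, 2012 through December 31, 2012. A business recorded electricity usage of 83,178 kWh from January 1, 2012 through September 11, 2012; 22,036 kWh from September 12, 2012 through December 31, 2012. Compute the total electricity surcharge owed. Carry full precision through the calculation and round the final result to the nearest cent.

€4,307.88

January 1 – September 11, 2012: 83,178 kWh at €0.02/kWh → €1,663.56
September 12 – December 31, 2012: 22,036 kWh at €0.12/kWh → €2,644.32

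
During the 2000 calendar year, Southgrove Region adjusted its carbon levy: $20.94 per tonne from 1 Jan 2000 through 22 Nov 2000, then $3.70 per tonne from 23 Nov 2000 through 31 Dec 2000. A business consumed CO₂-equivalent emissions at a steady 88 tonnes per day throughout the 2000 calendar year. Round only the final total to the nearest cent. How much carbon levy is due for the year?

$615,267.84

1 Jan – 22 Nov 2000: 327 days × 88 tonnes/day = 28,776 tonnes at $20.94/tonne → $602,569.44
23 Nov – 31 Dec 2000: 39 days × 88 tonnes/day = 3,432 tonnes at $3.70/tonne → $12,698.40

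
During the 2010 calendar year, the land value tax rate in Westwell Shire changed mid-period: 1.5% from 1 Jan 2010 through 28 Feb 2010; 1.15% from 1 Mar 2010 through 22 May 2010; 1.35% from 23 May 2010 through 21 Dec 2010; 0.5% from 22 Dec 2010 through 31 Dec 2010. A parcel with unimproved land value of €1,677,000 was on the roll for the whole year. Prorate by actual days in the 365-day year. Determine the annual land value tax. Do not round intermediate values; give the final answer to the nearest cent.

1 Jan – 28 Feb 2010: 59 days at 1.5% → €1,677,000 × 1.5% × 59/365 = €4,066.1507
1 Mar – 22 May 2010: 83 days at 1.15% → €1,677,000 × 1.15% × 83/365 = €4,385.4699
23 May – 21 Dec 2010: 213 days at 1.35% → €1,677,000 × 1.35% × 213/365 = €13,211.5438
22 Dec – 31 Dec 2010: 10 days at 0.5% → €1,677,000 × 0.5% × 10/365 = €229.7260
Total = €21,892.8904

€21,892.89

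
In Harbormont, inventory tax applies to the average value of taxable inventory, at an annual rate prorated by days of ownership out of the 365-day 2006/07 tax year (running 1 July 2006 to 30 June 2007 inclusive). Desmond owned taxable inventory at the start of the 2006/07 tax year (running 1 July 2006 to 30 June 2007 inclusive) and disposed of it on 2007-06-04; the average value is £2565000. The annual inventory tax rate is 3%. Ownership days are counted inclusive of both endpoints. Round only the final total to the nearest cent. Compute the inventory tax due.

Days held (2006-07-01 to 2007-06-04): 339 out of 365
Tax = £2565000 × 3% × 339/365 = £71468.6301

£71468.63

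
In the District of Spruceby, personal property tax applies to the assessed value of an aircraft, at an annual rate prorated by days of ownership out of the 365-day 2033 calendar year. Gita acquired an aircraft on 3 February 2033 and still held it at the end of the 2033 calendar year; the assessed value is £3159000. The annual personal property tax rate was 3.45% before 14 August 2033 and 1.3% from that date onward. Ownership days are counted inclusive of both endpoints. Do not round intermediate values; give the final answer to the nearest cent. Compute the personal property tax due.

3 February – 13 August 2033: 192 days at 3.45% → £3159000 × 3.45% × 192/365 = £57329.3589
14 August – 31 December 2033: 140 days at 1.3% → £3159000 × 1.3% × 140/365 = £15751.7260
Total = £73081.0849

£73081.08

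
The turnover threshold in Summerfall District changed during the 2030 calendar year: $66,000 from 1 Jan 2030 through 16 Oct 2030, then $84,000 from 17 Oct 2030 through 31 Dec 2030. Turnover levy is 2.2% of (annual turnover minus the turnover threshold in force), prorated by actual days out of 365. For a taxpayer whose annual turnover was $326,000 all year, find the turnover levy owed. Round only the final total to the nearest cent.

1 Jan – 16 Oct 2030: 289 days, exemption $66,000 → ($326,000 − $66,000) × 2.2% × 289/365 = $4,528.9863
17 Oct – 31 Dec 2030: 76 days, exemption $84,000 → ($326,000 − $84,000) × 2.2% × 76/365 = $1,108.5589
Total = $5,637.5452

$5,637.55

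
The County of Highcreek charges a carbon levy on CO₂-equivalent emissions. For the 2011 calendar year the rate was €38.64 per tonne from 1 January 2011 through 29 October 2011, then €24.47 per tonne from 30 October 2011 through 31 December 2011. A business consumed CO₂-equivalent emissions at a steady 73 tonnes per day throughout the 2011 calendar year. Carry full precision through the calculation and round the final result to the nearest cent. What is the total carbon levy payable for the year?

€964,394.97

1 January – 29 October 2011: 302 days × 73 tonnes/day = 22,046 tonnes at €38.64/tonne → €851,857.44
30 October – 31 December 2011: 63 days × 73 tonnes/day = 4,599 tonnes at €24.47/tonne → €112,537.53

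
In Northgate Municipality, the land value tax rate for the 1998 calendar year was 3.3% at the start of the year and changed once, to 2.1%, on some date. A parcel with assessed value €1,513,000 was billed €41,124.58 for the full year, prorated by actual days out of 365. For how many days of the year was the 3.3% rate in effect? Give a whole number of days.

Let d = days at the first rate; then 365 − d days at the second rate.
€1,513,000 × [3.3%·d + 2.1%·(365−d)] / 365 = €41,124.58
Solving gives d = 188, so the new rate took effect on 8 Jul 1998.

188 days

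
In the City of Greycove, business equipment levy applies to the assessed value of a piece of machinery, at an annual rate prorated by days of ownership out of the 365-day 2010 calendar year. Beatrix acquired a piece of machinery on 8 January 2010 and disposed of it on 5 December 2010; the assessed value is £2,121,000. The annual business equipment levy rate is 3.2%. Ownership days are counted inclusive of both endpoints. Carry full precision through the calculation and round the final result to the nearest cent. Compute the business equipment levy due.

£61,735.63

Days held (8 January – 5 December 2010): 332 out of 365
Tax = £2,121,000 × 3.2% × 332/365 = £61,735.6274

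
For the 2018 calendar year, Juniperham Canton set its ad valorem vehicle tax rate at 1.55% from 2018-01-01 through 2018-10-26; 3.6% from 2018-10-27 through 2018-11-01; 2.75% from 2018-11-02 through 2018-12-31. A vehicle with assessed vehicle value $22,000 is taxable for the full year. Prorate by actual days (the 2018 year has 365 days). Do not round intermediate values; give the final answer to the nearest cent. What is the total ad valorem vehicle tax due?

2018-01-01 to 2018-10-26: 299 days at 1.55% → $22,000 × 1.55% × 299/365 = $279.3397
2018-10-27 to 2018-11-01: 6 days at 3.6% → $22,000 × 3.6% × 6/365 = $13.0192
2018-11-02 to 2018-12-31: 60 days at 2.75% → $22,000 × 2.75% × 60/365 = $99.4521
Total = $391.8110

$391.81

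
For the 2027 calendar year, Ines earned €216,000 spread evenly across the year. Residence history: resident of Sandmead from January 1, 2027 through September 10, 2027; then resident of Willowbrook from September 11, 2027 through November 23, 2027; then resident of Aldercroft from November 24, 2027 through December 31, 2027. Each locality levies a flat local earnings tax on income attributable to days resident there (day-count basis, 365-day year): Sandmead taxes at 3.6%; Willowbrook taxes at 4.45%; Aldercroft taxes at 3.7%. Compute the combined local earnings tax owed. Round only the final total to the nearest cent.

€8,170.72

Sandmead, January 1 – September 10, 2027: 253 days → €216,000 × 3.6% × 253/365 = €5,389.9397
Willowbrook, September 11 – November 23, 2027: 74 days → €216,000 × 4.45% × 74/365 = €1,948.7342
Aldercroft, November 24 – December 31, 2027: 38 days → €216,000 × 3.7% × 38/365 = €832.0438
Total = €8,170.7178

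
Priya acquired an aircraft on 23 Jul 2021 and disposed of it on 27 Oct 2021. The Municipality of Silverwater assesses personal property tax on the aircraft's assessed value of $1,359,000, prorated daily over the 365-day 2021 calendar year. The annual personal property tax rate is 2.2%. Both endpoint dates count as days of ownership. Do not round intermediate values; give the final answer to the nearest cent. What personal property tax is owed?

Days held (23 Jul – 27 Oct 2021): 97 out of 365
Tax = $1,359,000 × 2.2% × 97/365 = $7,945.4959

$7,945.50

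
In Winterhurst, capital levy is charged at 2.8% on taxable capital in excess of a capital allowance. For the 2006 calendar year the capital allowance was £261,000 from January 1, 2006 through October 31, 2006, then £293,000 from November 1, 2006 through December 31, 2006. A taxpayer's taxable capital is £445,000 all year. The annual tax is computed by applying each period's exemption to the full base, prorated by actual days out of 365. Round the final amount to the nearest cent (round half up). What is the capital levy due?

£5,002.26

January 1 – October 31, 2006: 304 days, exemption £261,000 → (£445,000 − £261,000) × 2.8% × 304/365 = £4,290.9808
November 1 – December 31, 2006: 61 days, exemption £293,000 → (£445,000 − £293,000) × 2.8% × 61/365 = £711.2767
Total = £5,002.2575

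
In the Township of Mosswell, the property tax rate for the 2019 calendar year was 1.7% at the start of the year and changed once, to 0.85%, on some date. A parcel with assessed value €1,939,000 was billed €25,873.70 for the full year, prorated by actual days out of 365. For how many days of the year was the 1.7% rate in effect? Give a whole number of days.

Let d = days at the first rate; then 365 − d days at the second rate.
€1,939,000 × [1.7%·d + 0.85%·(365−d)] / 365 = €25,873.70
Solving gives d = 208, so the new rate took effect on 28 Jul 2019.

208 days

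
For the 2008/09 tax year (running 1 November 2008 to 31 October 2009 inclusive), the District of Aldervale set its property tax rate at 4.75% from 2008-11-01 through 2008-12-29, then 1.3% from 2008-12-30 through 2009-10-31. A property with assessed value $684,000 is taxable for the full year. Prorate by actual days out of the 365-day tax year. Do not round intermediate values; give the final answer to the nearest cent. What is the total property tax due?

$12,706.47

2008-11-01 to 2008-12-29: 59 days at 4.75% → $684,000 × 4.75% × 59/365 = $5,251.8082
2008-12-30 to 2009-10-31: 306 days at 1.3% → $684,000 × 1.3% × 306/365 = $7,454.6630
Total = $12,706.4712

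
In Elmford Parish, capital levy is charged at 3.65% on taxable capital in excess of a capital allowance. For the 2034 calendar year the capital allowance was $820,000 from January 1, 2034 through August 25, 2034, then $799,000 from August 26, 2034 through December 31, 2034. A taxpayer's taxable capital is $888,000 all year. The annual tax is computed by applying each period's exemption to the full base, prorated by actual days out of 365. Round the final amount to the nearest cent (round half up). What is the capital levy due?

$2,750.80

January 1 – August 25, 2034: 237 days, exemption $820,000 → ($888,000 − $820,000) × 3.65% × 237/365 = $1,611.6000
August 26 – December 31, 2034: 128 days, exemption $799,000 → ($888,000 − $799,000) × 3.65% × 128/365 = $1,139.2000
Total = $2,750.8000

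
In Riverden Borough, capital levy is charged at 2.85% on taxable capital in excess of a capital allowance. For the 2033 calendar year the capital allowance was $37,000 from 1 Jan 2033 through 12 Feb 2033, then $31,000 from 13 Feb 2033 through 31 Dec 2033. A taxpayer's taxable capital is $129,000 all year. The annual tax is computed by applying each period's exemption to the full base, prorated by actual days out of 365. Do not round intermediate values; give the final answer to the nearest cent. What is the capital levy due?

1 Jan – 12 Feb 2033: 43 days, exemption $37,000 → ($129,000 − $37,000) × 2.85% × 43/365 = $308.8932
13 Feb – 31 Dec 2033: 322 days, exemption $31,000 → ($129,000 − $31,000) × 2.85% × 322/365 = $2,463.9616
Total = $2,772.8548

$2,772.85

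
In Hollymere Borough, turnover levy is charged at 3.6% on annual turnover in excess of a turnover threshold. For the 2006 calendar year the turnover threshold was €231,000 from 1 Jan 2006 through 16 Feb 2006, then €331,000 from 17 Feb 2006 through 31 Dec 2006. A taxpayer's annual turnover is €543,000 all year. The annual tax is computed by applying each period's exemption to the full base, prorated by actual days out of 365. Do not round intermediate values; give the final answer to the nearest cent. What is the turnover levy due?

1 Jan – 16 Feb 2006: 47 days, exemption €231,000 → (€543,000 − €231,000) × 3.6% × 47/365 = €1,446.3123
17 Feb – 31 Dec 2006: 318 days, exemption €331,000 → (€543,000 − €331,000) × 3.6% × 318/365 = €6,649.2493
Total = €8,095.5616

€8,095.56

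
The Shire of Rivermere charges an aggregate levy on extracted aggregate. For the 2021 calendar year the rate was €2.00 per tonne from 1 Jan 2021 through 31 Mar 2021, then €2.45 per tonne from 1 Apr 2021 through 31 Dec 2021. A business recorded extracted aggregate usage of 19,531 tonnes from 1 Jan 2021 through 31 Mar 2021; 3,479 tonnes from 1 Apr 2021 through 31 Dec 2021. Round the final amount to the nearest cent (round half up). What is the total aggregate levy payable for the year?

€47,585.55

1 Jan – 31 Mar 2021: 19,531 tonnes at €2.00/tonne → €39,062.00
1 Apr – 31 Dec 2021: 3,479 tonnes at €2.45/tonne → €8,523.55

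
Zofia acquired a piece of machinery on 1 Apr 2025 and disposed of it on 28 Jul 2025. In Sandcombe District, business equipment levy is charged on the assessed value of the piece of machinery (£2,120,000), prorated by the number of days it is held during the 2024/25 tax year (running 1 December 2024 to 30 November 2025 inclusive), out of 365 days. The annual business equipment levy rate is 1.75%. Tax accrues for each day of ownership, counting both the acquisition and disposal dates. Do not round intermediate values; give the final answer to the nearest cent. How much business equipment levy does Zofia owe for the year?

£12,095.62

Days held (1 Apr – 28 Jul 2025): 119 out of 365
Tax = £2,120,000 × 1.75% × 119/365 = £12,095.6164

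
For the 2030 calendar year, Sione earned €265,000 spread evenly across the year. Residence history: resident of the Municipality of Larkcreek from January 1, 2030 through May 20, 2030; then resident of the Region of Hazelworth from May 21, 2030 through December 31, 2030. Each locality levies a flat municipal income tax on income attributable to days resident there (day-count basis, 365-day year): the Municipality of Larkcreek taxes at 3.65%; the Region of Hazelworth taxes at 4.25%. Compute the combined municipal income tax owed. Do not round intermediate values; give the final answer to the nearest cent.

The Municipality of Larkcreek, January 1 – May 20, 2030: 140 days → €265,000 × 3.65% × 140/365 = €3,710.0000
The Region of Hazelworth, May 21 – December 31, 2030: 225 days → €265,000 × 4.25% × 225/365 = €6,942.6370
Total = €10,652.6370

€10,652.64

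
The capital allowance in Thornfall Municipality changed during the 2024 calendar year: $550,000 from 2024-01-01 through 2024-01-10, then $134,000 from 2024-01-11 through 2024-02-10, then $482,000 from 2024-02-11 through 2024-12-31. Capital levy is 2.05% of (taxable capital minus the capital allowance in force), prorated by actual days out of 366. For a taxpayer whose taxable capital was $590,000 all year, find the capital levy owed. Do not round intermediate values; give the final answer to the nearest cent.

2024-01-01 to 2024-01-10: 10 days, exemption $550,000 → ($590,000 − $550,000) × 2.05% × 10/366 = $22.4044
2024-01-11 to 2024-02-10: 31 days, exemption $134,000 → ($590,000 − $134,000) × 2.05% × 31/366 = $791.7705
2024-02-11 to 2024-12-31: 325 days, exemption $482,000 → ($590,000 − $482,000) × 2.05% × 325/366 = $1,965.9836
Total = $2,780.1585

$2,780.16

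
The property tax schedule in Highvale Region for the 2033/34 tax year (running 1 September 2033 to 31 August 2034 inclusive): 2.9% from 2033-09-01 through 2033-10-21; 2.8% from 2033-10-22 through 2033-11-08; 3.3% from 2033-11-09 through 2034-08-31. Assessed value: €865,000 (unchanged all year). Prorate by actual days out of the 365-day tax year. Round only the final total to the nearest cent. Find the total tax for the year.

€27,848.26

2033-09-01 to 2033-10-21: 51 days at 2.9% → €865,000 × 2.9% × 51/365 = €3,505.0274
2033-10-22 to 2033-11-08: 18 days at 2.8% → €865,000 × 2.8% × 18/365 = €1,194.4110
2033-11-09 to 2034-08-31: 296 days at 3.3% → €865,000 × 3.3% × 296/365 = €23,148.8219
Total = €27,848.2603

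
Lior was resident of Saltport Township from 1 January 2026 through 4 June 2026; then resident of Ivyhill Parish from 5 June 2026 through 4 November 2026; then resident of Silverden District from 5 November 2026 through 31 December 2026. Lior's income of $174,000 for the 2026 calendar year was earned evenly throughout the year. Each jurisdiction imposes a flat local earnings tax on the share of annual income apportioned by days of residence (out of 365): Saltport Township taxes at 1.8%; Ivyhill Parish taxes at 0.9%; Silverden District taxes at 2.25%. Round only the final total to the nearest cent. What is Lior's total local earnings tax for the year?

$2,597.84

Saltport Township, 1 January – 4 June 2026: 155 days → $174,000 × 1.8% × 155/365 = $1,330.0274
Ivyhill Parish, 5 June – 4 November 2026: 153 days → $174,000 × 0.9% × 153/365 = $656.4329
Silverden District, 5 November – 31 December 2026: 57 days → $174,000 × 2.25% × 57/365 = $611.3836
Total = $2,597.8438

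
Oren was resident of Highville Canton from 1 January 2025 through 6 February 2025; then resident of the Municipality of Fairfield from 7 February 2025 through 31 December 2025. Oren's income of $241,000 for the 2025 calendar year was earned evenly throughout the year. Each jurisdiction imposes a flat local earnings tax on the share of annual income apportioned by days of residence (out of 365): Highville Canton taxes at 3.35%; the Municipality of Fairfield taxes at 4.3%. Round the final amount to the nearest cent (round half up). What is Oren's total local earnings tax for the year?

Highville Canton, 1 January – 6 February 2025: 37 days → $241,000 × 3.35% × 37/365 = $818.4096
The Municipality of Fairfield, 7 February – 31 December 2025: 328 days → $241,000 × 4.3% × 328/365 = $9,312.5041
Total = $10,130.9137

$10,130.91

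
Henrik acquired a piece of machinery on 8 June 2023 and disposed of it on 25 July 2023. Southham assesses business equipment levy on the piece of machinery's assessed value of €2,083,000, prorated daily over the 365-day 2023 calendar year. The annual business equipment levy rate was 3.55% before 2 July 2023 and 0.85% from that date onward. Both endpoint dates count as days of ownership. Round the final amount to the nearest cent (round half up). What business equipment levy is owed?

€6,026.43

8 June – 1 July 2023: 24 days at 3.55% → €2,083,000 × 3.55% × 24/365 = €4,862.2356
2 July – 25 July 2023: 24 days at 0.85% → €2,083,000 × 0.85% × 24/365 = €1,164.1973
Total = €6,026.4329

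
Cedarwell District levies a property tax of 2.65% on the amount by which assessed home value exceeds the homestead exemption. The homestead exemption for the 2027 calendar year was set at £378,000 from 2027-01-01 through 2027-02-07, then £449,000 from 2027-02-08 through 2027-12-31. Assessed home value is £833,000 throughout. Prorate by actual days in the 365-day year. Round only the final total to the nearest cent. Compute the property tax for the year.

£10,371.88

2027-01-01 to 2027-02-07: 38 days, exemption £378,000 → (£833,000 − £378,000) × 2.65% × 38/365 = £1,255.3014
2027-02-08 to 2027-12-31: 327 days, exemption £449,000 → (£833,000 − £449,000) × 2.65% × 327/365 = £9,116.5808
Total = £10,371.8822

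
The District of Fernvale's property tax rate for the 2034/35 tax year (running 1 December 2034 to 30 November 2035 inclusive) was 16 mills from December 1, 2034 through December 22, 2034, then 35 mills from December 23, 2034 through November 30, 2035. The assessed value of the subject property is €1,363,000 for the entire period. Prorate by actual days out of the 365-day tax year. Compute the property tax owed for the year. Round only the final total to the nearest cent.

December 1 – December 22, 2034: 22 days at 16 mills → €1,363,000 × 1.6% × 22/365 = €1,314.4548
December 23, 2034 – November 30, 2035: 343 days at 35 mills → €1,363,000 × 3.5% × 343/365 = €44,829.6301
Total = €46,144.0849

€46,144.08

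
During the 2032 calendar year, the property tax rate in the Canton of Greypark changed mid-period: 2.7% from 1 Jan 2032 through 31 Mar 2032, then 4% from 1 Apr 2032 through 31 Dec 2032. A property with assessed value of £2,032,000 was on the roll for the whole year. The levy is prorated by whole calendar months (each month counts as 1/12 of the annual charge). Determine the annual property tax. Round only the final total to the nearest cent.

£74,676.00

1 Jan – 31 Mar 2032: 3 months at 2.7% → £2,032,000 × 2.7% × 3/12 = £13,716.0000
1 Apr – 31 Dec 2032: 9 months at 4% → £2,032,000 × 4% × 9/12 = £60,960.0000
Total = £74,676.0000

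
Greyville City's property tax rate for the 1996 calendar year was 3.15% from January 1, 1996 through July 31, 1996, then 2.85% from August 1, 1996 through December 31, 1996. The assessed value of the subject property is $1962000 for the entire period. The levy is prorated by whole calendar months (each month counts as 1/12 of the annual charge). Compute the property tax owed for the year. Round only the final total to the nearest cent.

$59350.50

January 1 – July 31, 1996: 7 months at 3.15% → $1962000 × 3.15% × 7/12 = $36051.7500
August 1 – December 31, 1996: 5 months at 2.85% → $1962000 × 2.85% × 5/12 = $23298.7500
Total = $59350.5000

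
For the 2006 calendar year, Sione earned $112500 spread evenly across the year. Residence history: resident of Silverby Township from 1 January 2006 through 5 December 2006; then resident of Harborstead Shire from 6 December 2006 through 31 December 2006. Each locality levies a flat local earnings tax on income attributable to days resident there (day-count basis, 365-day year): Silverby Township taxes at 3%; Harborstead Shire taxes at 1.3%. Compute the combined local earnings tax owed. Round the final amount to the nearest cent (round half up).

Silverby Township, 1 January – 5 December 2006: 339 days → $112500 × 3% × 339/365 = $3134.5890
Harborstead Shire, 6 December – 31 December 2006: 26 days → $112500 × 1.3% × 26/365 = $104.1781
Total = $3238.7671

$3238.77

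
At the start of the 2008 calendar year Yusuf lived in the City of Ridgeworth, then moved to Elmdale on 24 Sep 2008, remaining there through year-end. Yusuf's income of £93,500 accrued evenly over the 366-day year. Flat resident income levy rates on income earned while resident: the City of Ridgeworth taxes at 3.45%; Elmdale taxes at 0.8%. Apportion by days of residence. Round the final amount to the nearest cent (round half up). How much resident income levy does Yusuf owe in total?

The City of Ridgeworth, 1 Jan – 23 Sep 2008: 267 days → £93,500 × 3.45% × 267/366 = £2,353.2111
Elmdale, 24 Sep – 31 Dec 2008: 99 days → £93,500 × 0.8% × 99/366 = £202.3279
Total = £2,555.5389

£2,555.54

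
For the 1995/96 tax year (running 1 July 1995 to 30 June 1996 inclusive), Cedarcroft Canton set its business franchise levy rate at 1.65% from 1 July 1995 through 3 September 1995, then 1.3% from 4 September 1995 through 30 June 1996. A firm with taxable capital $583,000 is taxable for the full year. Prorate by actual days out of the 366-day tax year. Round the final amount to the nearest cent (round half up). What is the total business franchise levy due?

1 July – 3 September 1995: 65 days at 1.65% → $583,000 × 1.65% × 65/366 = $1,708.3811
4 September 1995 – 30 June 1996: 301 days at 1.3% → $583,000 × 1.3% × 301/366 = $6,233.0027
Total = $7,941.3839

$7,941.38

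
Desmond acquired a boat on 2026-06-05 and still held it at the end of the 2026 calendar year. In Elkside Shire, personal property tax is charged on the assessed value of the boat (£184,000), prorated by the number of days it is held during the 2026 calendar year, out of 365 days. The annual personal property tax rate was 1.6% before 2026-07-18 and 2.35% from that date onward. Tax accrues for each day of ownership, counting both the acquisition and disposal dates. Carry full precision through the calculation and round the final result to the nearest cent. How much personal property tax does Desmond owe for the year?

£2,325.21

2026-06-05 to 2026-07-17: 43 days at 1.6% → £184,000 × 1.6% × 43/365 = £346.8274
2026-07-18 to 2026-12-31: 167 days at 2.35% → £184,000 × 2.35% × 167/365 = £1,978.3781
Total = £2,325.2055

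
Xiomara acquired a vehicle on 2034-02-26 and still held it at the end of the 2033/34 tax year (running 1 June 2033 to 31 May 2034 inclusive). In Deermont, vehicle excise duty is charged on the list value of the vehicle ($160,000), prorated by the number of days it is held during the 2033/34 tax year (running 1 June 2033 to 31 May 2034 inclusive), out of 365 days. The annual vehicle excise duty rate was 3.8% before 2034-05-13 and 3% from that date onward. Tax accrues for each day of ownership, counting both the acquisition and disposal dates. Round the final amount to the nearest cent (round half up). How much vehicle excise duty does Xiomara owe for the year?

$1,515.84

2034-02-26 to 2034-05-12: 76 days at 3.8% → $160,000 × 3.8% × 76/365 = $1,265.9726
2034-05-13 to 2034-05-31: 19 days at 3% → $160,000 × 3% × 19/365 = $249.8630
Total = $1,515.8356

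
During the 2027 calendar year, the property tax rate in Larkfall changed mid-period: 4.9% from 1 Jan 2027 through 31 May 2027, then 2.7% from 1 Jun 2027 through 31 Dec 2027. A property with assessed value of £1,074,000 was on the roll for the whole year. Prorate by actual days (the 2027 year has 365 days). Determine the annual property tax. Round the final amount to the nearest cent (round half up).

£38,772.87

1 Jan – 31 May 2027: 151 days at 4.9% → £1,074,000 × 4.9% × 151/365 = £21,771.3041
1 Jun – 31 Dec 2027: 214 days at 2.7% → £1,074,000 × 2.7% × 214/365 = £17,001.5671
Total = £38,772.8712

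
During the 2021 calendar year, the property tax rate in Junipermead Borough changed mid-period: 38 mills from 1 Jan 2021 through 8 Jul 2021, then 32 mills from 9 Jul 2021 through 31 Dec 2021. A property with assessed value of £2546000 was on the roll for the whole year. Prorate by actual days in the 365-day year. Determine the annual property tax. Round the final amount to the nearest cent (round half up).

1 Jan – 8 Jul 2021: 189 days at 38 mills → £2546000 × 3.8% × 189/365 = £50096.9096
9 Jul – 31 Dec 2021: 176 days at 32 mills → £2546000 × 3.2% × 176/365 = £39285.1288
Total = £89382.0384

£89382.04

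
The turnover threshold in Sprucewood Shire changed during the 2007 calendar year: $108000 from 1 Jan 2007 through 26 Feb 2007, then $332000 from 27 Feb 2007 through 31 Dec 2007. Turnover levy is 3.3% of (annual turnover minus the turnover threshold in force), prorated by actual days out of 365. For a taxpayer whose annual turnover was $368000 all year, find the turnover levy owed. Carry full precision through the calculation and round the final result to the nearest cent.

$2342.37

1 Jan – 26 Feb 2007: 57 days, exemption $108000 → ($368000 − $108000) × 3.3% × 57/365 = $1339.8904
27 Feb – 31 Dec 2007: 308 days, exemption $332000 → ($368000 − $332000) × 3.3% × 308/365 = $1002.4767
Total = $2342.3671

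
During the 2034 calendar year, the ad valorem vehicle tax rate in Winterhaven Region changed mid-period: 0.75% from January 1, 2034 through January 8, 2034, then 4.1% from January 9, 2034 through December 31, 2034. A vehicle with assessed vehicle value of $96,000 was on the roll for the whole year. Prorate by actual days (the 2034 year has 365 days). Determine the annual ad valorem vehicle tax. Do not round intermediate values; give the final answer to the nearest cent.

January 1 – January 8, 2034: 8 days at 0.75% → $96,000 × 0.75% × 8/365 = $15.7808
January 9 – December 31, 2034: 357 days at 4.1% → $96,000 × 4.1% × 357/365 = $3,849.7315
Total = $3,865.5123

$3,865.51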